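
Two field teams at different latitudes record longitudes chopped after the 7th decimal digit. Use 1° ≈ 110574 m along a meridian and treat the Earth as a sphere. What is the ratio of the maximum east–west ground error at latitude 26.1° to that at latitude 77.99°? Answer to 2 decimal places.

Truncating at 7 decimal places can drop up to a full unit in the last place, so the longitude may be off by as much as 1e-07°.
Error at 26.1° = 1e-07° × 110574 × cos 26.1° ≈ 0.011057 × 0.8980 = 0.0099299 m.
Error at 77.99° = 1e-07° × 110574 × cos 77.99° ≈ 0.011057 × 0.2081 = 0.0023009 m.
The ratio reduces to cos 26.1° / cos 77.99° = 0.8980/0.2081 ≈ 4.3157.

4.32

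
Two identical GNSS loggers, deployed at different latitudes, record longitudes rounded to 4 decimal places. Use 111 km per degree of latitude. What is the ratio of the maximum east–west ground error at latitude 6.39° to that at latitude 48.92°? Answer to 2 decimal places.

1.51

Rounding to 4 decimal places leaves the longitude within ±5e-05° of the true value.
At 6.39°: 5e-05° × 111000 × cos 6.39° = 5e-05 × 111000 × 0.9938 ≈ 5.5155 m.
At 48.92°: 5e-05° × 111000 × cos 48.92° = 5e-05 × 111000 × 0.6571 ≈ 3.647 m.
The ratio reduces to cos 6.39° / cos 48.92° = 0.9938/0.6571 ≈ 1.5124.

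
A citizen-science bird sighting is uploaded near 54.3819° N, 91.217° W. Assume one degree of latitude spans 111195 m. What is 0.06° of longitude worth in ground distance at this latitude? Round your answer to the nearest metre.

At 54.3819° a degree of longitude is 111195 × cos 54.3819° ≈ 64757.7 m, so 0.06° corresponds to 3885.46 m.

3885 metres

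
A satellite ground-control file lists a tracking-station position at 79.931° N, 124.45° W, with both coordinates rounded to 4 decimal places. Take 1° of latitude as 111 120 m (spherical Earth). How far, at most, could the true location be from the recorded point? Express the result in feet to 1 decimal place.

Rounding to 4 decimal places leaves each coordinate within ±5e-05° of the true value.
Latitude error → 5e-05 × 111120 = 5.556 m along the meridian.
E–W at 79.931°: 5e-05° × 111120 × cos 79.931° = 5e-05 × 111120 × 0.1748 ≈ 0.971378 m.
Combining orthogonally: (5.556² + 0.971378²)^½ ≈ 5.64028 m.
Converting: 5.64028 m × 3.2808 ft/m ≈ 18.505 ft.

18.5 feet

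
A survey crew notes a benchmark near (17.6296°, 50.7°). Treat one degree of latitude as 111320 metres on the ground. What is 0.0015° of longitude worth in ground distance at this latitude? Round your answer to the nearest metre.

At 17.6296° a degree of longitude is 111320 × cos 17.6296° ≈ 106092 m, so 0.0015° corresponds to 159.138 m.

159 metres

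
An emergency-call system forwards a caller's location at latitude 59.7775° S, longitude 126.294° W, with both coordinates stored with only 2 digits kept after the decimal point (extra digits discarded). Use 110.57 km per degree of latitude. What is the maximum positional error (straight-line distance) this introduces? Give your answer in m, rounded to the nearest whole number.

Truncating at 2 decimal places can drop up to a full unit in the last place, so each coordinate may be off by as much as 0.01°.
N–S: 0.01° × 110570 m/° = 1105.7 m.
East–west component at 59.7775°: 0.01° × 110570 × cos 59.7775° ≈ 0.01 × 55656.4 ≈ 556.564 m.
Worst case both components are at the extreme and orthogonal: √(1105.7² + 556.564²) ≈ 1237.88 m.

1238 m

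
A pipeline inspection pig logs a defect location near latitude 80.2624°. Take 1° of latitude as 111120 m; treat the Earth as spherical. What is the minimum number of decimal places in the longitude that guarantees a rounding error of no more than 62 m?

3

At 80.2624° one degree of longitude covers 111120 × cos 80.2624° ≈ 111120 × 0.1691 ≈ 18794.4 m.
Rounding to N decimal places gives at most 0.5 × 10⁻ᴺ degrees of error, i.e. 0.5 × 10⁻ᴺ × 18794.4 m.
Setting 9397.21 × 10⁻ᴺ ≤ 62 gives 10ᴺ ≥ 151.6, i.e. N ≥ 2.18.
So 3 decimal places suffice (9.4 m); 2 would allow up to 94 m.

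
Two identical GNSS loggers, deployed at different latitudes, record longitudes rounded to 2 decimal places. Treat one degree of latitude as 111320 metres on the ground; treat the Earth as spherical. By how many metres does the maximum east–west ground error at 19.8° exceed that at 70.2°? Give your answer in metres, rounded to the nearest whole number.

Rounding to 2 decimal places leaves the longitude within ±0.005° of the true value.
At 19.8°: 0.005° × 111320 × cos 19.8° = 0.005 × 111320 × 0.9409 ≈ 523.69 m.
Error at 70.2° = 0.005° × 111320 × cos 70.2° ≈ 556.6 × 0.3387 = 188.54 m.
Difference: 523.69 − 188.54 = 335.15 m.

335 metres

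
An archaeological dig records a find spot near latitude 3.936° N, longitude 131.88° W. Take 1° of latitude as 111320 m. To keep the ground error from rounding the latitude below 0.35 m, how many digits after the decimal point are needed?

One degree of latitude covers 111320 m.
With N decimal places the half-ulp bound is 0.5·10⁻ᴺ°, or 0.5·10⁻ᴺ × 111320 m on the ground.
Setting 55660 × 10⁻ᴺ ≤ 0.35 gives 10ᴺ ≥ 1.59e+05, i.e. N ≥ 5.20.
So 6 decimal places suffice (0.0557 m); 5 would allow up to 0.557 m.

6 decimal places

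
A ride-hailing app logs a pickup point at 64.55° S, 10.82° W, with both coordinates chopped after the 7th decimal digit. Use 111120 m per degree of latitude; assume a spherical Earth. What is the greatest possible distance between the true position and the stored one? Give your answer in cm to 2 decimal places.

1.21 cm

Truncating at 7 decimal places can drop up to a full unit in the last place, so each coordinate may be off by as much as 1e-07°.
Latitude error → 1e-07 × 111120 = 0.011112 m along the meridian.
East–west component at 64.55°: 1e-07° × 111120 × cos 64.55° ≈ 1e-07 × 47750.9 ≈ 0.00477509 m.
Worst case both components are at the extreme and orthogonal: √(0.011112² + 0.00477509²) ≈ 0.0120945 m.
That is 0.0120945 m = 1.2095 cm.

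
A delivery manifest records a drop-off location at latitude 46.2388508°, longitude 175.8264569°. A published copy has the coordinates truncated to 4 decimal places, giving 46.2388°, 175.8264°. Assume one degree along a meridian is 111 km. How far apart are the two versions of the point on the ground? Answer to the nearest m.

7 m

Δlat = 46.2388508 − 46.2388 = +0.0000508°; Δlon = 175.8264569 − 175.8264 = +0.0000569°.
N–S: 0.0000508° × 111000 m/° = 5.6388 m.
E–W at 46.2388°: 0.0000569° × 111000 × cos 46.2388° = 0.0000569 × 111000 × 0.6917 ≈ 4.36842 m.
Hypotenuse of the two orthogonal shifts: √(5.6388² + 4.36842²) = 7.13296 m.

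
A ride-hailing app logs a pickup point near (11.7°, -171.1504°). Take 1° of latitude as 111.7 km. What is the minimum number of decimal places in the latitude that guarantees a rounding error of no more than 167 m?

3 decimal places

One degree of latitude covers 111700 m.
With N decimal places the half-ulp bound is 0.5·10⁻ᴺ°, or 0.5·10⁻ᴺ × 111700 m on the ground.
Need 0.5 × 111700 × 10⁻ᴺ ≤ 167 → 10⁻ᴺ ≤ 2.990e-03, so N ≥ 2.52.
N = 2 would give 558 m (too coarse); N = 3 gives 55.9 m ≤ 167 m.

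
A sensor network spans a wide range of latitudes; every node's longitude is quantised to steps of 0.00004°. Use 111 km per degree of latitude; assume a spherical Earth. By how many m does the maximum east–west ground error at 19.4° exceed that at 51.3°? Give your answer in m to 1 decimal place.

With a 0.00004° grid the true value lies within half a step, ±0.00004°/2 = ±2e-05°, of the stored one.
At 19.4°: 2e-05° × 111000 × cos 19.4° = 2e-05 × 111000 × 0.9432 ≈ 2.094 m.
At 51.3°: 2e-05° × 111000 × cos 51.3° = 2e-05 × 111000 × 0.6252 ≈ 1.388 m.
So the lower-latitude error exceeds the higher by 2.094 − 1.388 = 0.70592 m.

0.7 m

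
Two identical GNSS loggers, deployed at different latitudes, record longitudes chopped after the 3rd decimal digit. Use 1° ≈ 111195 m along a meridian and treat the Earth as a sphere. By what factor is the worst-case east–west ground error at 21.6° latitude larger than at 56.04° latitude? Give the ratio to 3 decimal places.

Truncating at 3 decimal places can drop up to a full unit in the last place, so the longitude may be off by as much as 0.001°.
Error at 21.6° = 0.001° × 111195 × cos 21.6° ≈ 111.2 × 0.9298 = 103.39 m.
Error at 56.04° = 0.001° × 111195 × cos 56.04° ≈ 111.2 × 0.5586 = 62.115 m.
The ratio reduces to cos 21.6° / cos 56.04° = 0.9298/0.5586 ≈ 1.6644.

1.664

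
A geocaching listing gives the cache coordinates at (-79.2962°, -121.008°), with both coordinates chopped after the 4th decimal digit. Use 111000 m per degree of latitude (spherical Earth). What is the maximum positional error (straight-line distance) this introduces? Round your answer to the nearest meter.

Truncating at 4 decimal places can drop up to a full unit in the last place, so each coordinate may be off by as much as 0.0001°.
N–S: 0.0001° × 111000 m/° = 11.1 m.
Longitude error → 0.0001 × 111000 × cos 79.2962° = 0.0001 × 111000 × 0.1857 ≈ 2.06162 m.
Combining orthogonally: (11.1² + 2.06162²)^½ ≈ 11.2898 m.

11 meters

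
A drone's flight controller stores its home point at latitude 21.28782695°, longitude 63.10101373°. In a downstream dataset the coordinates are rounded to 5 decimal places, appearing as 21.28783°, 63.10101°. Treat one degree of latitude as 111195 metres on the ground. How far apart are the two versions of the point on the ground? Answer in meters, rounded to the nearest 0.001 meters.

Δlat = 21.28782695 − 21.28783 = -0.00000305°; Δlon = 63.10101373 − 63.10101 = +0.00000373°.
North–south shift: -0.00000305 × 111195 = -0.339145 m.
East–west at this latitude: 0.00000373° × 111195 × cos 21.2878° ≈ 0.00000373 × 103608 = 0.386458 m.
Hypotenuse of the two orthogonal shifts: √(0.339145² + 0.386458²) = 0.514168 m.

0.514 meters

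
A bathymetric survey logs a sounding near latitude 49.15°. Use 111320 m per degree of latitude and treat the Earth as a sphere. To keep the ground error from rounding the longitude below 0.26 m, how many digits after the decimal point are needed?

6

At 49.15° one degree of longitude covers 111320 × cos 49.15° ≈ 111320 × 0.6541 ≈ 72812.3 m.
With N decimal places the half-ulp bound is 0.5·10⁻ᴺ°, or 0.5·10⁻ᴺ × 72812.3 m on the ground.
Setting 36406.1 × 10⁻ᴺ ≤ 0.26 gives 10ᴺ ≥ 1.4e+05, i.e. N ≥ 5.15.
N = 5 would give 0.364 m (too coarse); N = 6 gives 0.0364 m ≤ 0.26 m.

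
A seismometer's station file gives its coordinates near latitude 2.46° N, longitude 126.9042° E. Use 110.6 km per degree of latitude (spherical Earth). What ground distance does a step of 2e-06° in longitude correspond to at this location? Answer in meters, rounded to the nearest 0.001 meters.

0.221 meters

One degree of longitude here spans 110600 × cos 2.46° = 110600 × 0.9991 ≈ 110498 m; 2e-06° of that is 0.220996 m.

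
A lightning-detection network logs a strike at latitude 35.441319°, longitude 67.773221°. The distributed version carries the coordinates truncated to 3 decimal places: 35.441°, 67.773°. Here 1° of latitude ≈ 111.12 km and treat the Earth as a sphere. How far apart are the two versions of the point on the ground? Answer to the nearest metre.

41 metres

The latitude changed by +0.000319° and the longitude by +0.000221°.
N–S: 0.000319° × 111120 m/° = 35.4473 m.
E–W at 35.441°: 0.000221° × 111120 × cos 35.441° = 0.000221 × 111120 × 0.8147 ≈ 20.0073 m.
Hypotenuse of the two orthogonal shifts: √(35.4473² + 20.0073²) = 40.7038 m.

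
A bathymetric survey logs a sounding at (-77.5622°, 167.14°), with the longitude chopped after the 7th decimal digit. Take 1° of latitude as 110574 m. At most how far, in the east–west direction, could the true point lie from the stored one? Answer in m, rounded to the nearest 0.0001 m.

Truncating at 7 decimal places can drop up to a full unit in the last place, so the longitude may be off by as much as 1e-07°.
One degree of longitude at 77.5622° is 110574 × cos 77.5622° ≈ 110574 × 0.2154 = 23815.4 m.
Maximum E–W displacement: 1e-07 × 23815.4 = 0.00238154 m.

0.0024 m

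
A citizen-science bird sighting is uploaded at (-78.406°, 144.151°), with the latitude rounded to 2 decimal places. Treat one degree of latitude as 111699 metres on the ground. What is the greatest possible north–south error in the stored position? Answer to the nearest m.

Rounding to 2 decimal places leaves the latitude within ±0.005° of the true value.
North–south distance: 0.005° × 111699 m/° = 558.495 m.

558 m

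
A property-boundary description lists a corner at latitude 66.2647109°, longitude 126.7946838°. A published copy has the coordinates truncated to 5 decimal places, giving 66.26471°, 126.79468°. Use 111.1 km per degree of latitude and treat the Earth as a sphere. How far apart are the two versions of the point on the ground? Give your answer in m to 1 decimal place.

0.2 m

The latitude changed by +0.0000009° and the longitude by +0.0000038°.
N–S: 0.0000009° × 111100 m/° = 0.09999 m.
East–west at this latitude: 0.0000038° × 111100 × cos 66.2647° ≈ 0.0000038 × 44719 = 0.169932 m.
Combined displacement = (0.09999² + 0.169932²)^½ ≈ 0.197167 m.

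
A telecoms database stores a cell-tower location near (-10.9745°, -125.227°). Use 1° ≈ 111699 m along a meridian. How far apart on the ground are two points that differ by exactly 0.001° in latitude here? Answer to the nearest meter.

0.001° × 111699 m/° = 111.699 m.

112 meters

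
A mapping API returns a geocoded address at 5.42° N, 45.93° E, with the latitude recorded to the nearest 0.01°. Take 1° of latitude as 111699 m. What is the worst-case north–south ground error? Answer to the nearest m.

558 m

Rounding to 2 decimal places leaves the latitude within ±0.005° of the true value.
Along the meridian that is 0.005° × 111699 m/° = 558.495 m.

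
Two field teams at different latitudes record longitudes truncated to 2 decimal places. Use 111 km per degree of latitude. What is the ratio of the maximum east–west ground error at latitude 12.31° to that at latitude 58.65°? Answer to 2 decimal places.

Truncating at 2 decimal places can drop up to a full unit in the last place, so the longitude may be off by as much as 0.01°.
Error at 12.31° = 0.01° × 111000 × cos 12.31° ≈ 1110 × 0.9770 = 1084.5 m.
At 58.65°: 0.01° × 111000 × cos 58.65° = 0.01 × 111000 × 0.5203 ≈ 577.49 m.
The ratio reduces to cos 12.31° / cos 58.65° = 0.9770/0.5203 ≈ 1.8779.

1.88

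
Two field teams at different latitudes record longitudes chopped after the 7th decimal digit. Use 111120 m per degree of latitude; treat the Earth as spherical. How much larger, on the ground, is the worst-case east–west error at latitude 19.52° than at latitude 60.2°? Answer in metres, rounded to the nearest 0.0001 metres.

Truncating at 7 decimal places can drop up to a full unit in the last place, so the longitude may be off by as much as 1e-07°.
At 19.52°: 1e-07° × 111120 × cos 19.52° = 1e-07 × 111120 × 0.9425 ≈ 0.010473 m.
Error at 60.2° = 1e-07° × 111120 × cos 60.2° ≈ 0.011112 × 0.4970 = 0.0055224 m.
Difference: 0.010473 − 0.0055224 = 0.004951 m.

0.0050 metres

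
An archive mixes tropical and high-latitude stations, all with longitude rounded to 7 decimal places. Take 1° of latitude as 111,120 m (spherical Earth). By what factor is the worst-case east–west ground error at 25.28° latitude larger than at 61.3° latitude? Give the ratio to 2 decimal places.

1.88

Rounding to 7 decimal places leaves the longitude within ±5e-08° of the true value.
Error at 25.28° = 5e-08° × 111120 × cos 25.28° ≈ 0.005556 × 0.9042 = 0.0050239 m.
Error at 61.3° = 5e-08° × 111120 × cos 61.3° ≈ 0.005556 × 0.4802 = 0.0026681 m.
The ratio reduces to cos 25.28° / cos 61.3° = 0.9042/0.4802 ≈ 1.8829.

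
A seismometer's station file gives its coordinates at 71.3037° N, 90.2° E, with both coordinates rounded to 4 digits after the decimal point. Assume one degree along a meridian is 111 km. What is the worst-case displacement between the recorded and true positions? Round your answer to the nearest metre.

Rounding to 4 decimal places leaves each coordinate within ±5e-05° of the true value.
Latitude error → 5e-05 × 111000 = 5.55 m along the meridian.
Longitude error → 5e-05 × 111000 × cos 71.3037° = 5e-05 × 111000 × 0.3206 ≈ 1.77906 m.
Worst case both components are at the extreme and orthogonal: √(5.55² + 1.77906²) ≈ 5.82817 m.

6 metres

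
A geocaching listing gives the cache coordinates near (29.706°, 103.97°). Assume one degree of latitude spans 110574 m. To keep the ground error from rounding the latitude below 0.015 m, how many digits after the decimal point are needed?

One degree of latitude covers 110574 m.
Rounding to N decimal places gives at most 0.5 × 10⁻ᴺ degrees of error, i.e. 0.5 × 10⁻ᴺ × 110574 m.
Setting 55287 × 10⁻ᴺ ≤ 0.015 gives 10ᴺ ≥ 3.686e+06, i.e. N ≥ 6.57.
So 7 decimal places suffice (0.00553 m); 6 would allow up to 0.0553 m.

7 decimal places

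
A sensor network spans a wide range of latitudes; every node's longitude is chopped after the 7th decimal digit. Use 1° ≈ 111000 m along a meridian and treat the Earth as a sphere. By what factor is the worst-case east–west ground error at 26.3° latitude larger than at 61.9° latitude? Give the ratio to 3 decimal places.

Truncating at 7 decimal places can drop up to a full unit in the last place, so the longitude may be off by as much as 1e-07°.
At 26.3°: 1e-07° × 111000 × cos 26.3° = 1e-07 × 111000 × 0.8965 ≈ 0.009951 m.
Error at 61.9° = 1e-07° × 111000 × cos 61.9° ≈ 0.0111 × 0.4710 = 0.0052282 m.
The ratio reduces to cos 26.3° / cos 61.9° = 0.8965/0.4710 ≈ 1.9033.

1.903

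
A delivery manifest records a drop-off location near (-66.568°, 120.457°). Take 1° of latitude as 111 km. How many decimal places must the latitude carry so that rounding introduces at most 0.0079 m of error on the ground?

7 decimal places

One degree of latitude covers 111000 m.
N decimal places → at most half a unit in the last place, 0.5 × 10⁻ᴺ° = 111000/2 × 10⁻ᴺ m.
Need 0.5 × 111000 × 10⁻ᴺ ≤ 0.0079 → 10⁻ᴺ ≤ 1.423e-07, so N ≥ 6.85.
At 6 places the error can reach 0.0555 m, but 7 places keeps it to 0.00555 m.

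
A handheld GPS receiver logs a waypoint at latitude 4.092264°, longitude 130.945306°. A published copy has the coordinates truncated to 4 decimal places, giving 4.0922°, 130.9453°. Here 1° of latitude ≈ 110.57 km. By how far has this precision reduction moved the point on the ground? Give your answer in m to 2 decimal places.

7.11 m

Δlat = 4.092264 − 4.0922 = +0.000064°; Δlon = 130.945306 − 130.9453 = +0.000006°.
N–S: 0.000064° × 110570 m/° = 7.07648 m.
East–west at this latitude: 0.000006° × 110570 × cos 4.0922° ≈ 0.000006 × 110288 = 0.661729 m.
Distance: √(7.07648² + 0.661729²) ≈ 7.10735 m.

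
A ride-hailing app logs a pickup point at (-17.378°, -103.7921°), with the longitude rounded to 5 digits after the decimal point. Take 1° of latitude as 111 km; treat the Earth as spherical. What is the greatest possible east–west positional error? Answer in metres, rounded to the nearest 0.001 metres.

0.530 metres

Rounding to 5 decimal places leaves the longitude within ±5e-06° of the true value.
Parallels shrink by cos φ, so at 17.378° a degree of longitude is 111000 × 0.9544 ≈ 105933 m.
Maximum E–W displacement: 5e-06 × 105933 = 0.529667 m.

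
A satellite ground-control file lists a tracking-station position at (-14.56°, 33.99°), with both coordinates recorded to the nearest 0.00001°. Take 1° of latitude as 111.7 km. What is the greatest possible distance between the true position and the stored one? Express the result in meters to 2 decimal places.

Rounding to 5 decimal places leaves each coordinate within ±5e-06° of the true value.
Latitude error → 5e-06 × 111700 = 0.5585 m along the meridian.
Longitude error → 5e-06 × 111700 × cos 14.56° = 5e-06 × 111700 × 0.9679 ≈ 0.540564 m.
Worst case both components are at the extreme and orthogonal: √(0.5585² + 0.540564²) ≈ 0.777259 m.

0.78 meters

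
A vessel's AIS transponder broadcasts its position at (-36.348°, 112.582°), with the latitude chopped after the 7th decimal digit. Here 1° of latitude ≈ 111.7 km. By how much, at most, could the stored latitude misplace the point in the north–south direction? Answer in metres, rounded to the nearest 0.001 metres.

Truncating at 7 decimal places can drop up to a full unit in the last place, so the latitude may be off by as much as 1e-07°.
North–south distance: 1e-07° × 111700 m/° = 0.01117 m.

0.011 metres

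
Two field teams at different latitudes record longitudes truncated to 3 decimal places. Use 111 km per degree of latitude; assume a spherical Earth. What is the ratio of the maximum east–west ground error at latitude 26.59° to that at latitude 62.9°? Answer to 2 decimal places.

Truncating at 3 decimal places can drop up to a full unit in the last place, so the longitude may be off by as much as 0.001°.
At 26.59°: 0.001° × 111000 × cos 26.59° = 0.001 × 111000 × 0.8942 ≈ 99.26 m.
At 62.9°: 0.001° × 111000 × cos 62.9° = 0.001 × 111000 × 0.4555 ≈ 50.565 m.
The ratio reduces to cos 26.59° / cos 62.9° = 0.8942/0.4555 ≈ 1.9630.

1.96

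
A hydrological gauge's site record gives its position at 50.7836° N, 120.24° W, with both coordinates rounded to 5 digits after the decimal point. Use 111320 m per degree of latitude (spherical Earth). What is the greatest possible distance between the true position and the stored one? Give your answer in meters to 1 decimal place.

0.7 meters

Rounding to 5 decimal places leaves each coordinate within ±5e-06° of the true value.
North–south component: 5e-06° × 111320 = 0.5566 m.
Longitude error → 5e-06 × 111320 × cos 50.7836° = 5e-06 × 111320 × 0.6323 ≈ 0.351911 m.
Worst case both components are at the extreme and orthogonal: √(0.5566² + 0.351911²) ≈ 0.658517 m.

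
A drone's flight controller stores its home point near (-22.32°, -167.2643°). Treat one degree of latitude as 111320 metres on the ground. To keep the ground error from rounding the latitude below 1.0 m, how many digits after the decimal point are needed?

5

One degree of latitude covers 111320 m.
With N decimal places the half-ulp bound is 0.5·10⁻ᴺ°, or 0.5·10⁻ᴺ × 111320 m on the ground.
Setting 55660 × 10⁻ᴺ ≤ 1.0 gives 10ᴺ ≥ 5.566e+04, i.e. N ≥ 4.75.
N = 4 would give 5.57 m (too coarse); N = 5 gives 0.557 m ≤ 1.0 m.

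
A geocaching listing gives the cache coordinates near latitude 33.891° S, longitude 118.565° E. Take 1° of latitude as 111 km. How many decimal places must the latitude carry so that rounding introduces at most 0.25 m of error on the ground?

6

One degree of latitude covers 111000 m.
Rounding to N decimal places gives at most 0.5 × 10⁻ᴺ degrees of error, i.e. 0.5 × 10⁻ᴺ × 111000 m.
Setting 55500 × 10⁻ᴺ ≤ 0.25 gives 10ᴺ ≥ 2.22e+05, i.e. N ≥ 5.35.
N = 5 would give 0.555 m (too coarse); N = 6 gives 0.0555 m ≤ 0.25 m.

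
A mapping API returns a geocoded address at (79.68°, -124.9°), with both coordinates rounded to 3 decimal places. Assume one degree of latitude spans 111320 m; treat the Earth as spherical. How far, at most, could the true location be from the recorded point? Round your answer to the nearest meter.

57 meters

Rounding to 3 decimal places leaves each coordinate within ±0.0005° of the true value.
North–south component: 0.0005° × 111320 = 55.66 m.
E–W at 79.68°: 0.0005° × 111320 × cos 79.68° = 0.0005 × 111320 × 0.1791 ≈ 9.97125 m.
Worst case both components are at the extreme and orthogonal: √(55.66² + 9.97125²) ≈ 56.5461 m.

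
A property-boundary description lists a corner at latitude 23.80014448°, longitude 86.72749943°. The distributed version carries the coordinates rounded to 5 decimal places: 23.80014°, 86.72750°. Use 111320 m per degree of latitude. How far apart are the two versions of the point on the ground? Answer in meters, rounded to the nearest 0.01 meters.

Δlat = 23.80014448 − 23.80014 = +0.00000448°; Δlon = 86.72749943 − 86.72750 = -0.00000057°.
North–south shift: 0.00000448 × 111320 = 0.498714 m.
E–W at 23.8001°: -0.00000057° × 111320 × cos 23.8001° = -0.00000057 × 111320 × 0.9150 ≈ -0.0580563 m.
Combined displacement = (0.498714² + 0.0580563²)^½ ≈ 0.502081 m.

0.50 meters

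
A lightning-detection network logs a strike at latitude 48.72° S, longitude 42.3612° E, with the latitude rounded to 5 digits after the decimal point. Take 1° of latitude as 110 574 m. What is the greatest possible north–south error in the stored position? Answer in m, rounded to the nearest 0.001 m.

Rounding to 5 decimal places leaves the latitude within ±5e-06° of the true value.
Along the meridian that is 5e-06° × 110574 m/° = 0.55287 m.

0.553 m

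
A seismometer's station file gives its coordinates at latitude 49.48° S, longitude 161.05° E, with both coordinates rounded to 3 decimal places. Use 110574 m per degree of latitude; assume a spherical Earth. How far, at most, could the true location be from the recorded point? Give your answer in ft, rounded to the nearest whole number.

Rounding to 3 decimal places leaves each coordinate within ±0.0005° of the true value.
N–S: 0.0005° × 110574 m/° = 55.287 m.
East–west component at 49.48°: 0.0005° × 110574 × cos 49.48° ≈ 0.0005 × 71841.4 ≈ 35.9207 m.
The two errors are perpendicular, so the maximum displacement is √(55.287² + 35.9207²) ≈ 65.9314 m.
Converting: 65.9314 m × 3.2808 ft/m ≈ 216.31 ft.

216 ft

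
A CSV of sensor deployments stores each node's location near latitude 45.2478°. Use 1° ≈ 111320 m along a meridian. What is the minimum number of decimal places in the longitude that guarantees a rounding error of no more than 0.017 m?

At 45.2478° one degree of longitude covers 111320 × cos 45.2478° ≈ 111320 × 0.7040 ≈ 78374 m.
Rounding to N decimal places gives at most 0.5 × 10⁻ᴺ degrees of error, i.e. 0.5 × 10⁻ᴺ × 78374 m.
Setting 39187 × 10⁻ᴺ ≤ 0.017 gives 10ᴺ ≥ 2.305e+06, i.e. N ≥ 6.36.
So 7 decimal places suffice (0.00392 m); 6 would allow up to 0.0392 m.

7 decimal places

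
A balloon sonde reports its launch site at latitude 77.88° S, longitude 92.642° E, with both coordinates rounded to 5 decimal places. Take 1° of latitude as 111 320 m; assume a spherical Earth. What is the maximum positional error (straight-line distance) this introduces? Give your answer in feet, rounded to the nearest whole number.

Rounding to 5 decimal places leaves each coordinate within ±5e-06° of the true value.
N–S: 5e-06° × 111320 m/° = 0.5566 m.
E–W at 77.88°: 5e-06° × 111320 × cos 77.88° = 5e-06 × 111320 × 0.2100 ≈ 0.116864 m.
The two errors are perpendicular, so the maximum displacement is √(0.5566² + 0.116864²) ≈ 0.568736 m.
In feet: 0.568736 m ÷ 0.3048 ≈ 1.8659 ft.

2 feet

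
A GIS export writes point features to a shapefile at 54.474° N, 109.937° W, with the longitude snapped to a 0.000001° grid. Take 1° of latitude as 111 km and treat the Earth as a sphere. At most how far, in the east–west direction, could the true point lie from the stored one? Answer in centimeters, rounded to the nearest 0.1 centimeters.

With a 0.000001° grid the true value lies within half a step, ±0.000001°/2 = ±5e-07°, of the stored one.
At latitude 54.474° a degree of longitude spans 111000 m × cos 54.474° = 111000 × 0.5811 ≈ 64499 m.
Maximum E–W displacement: 5e-07 × 64499 = 0.0322495 m.
That is 0.0322495 m = 3.225 cm.

3.2 centimeters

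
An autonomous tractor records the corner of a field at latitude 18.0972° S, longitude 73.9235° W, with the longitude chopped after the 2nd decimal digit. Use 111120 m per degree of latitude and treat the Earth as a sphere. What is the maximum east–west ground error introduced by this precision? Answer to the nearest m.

1056 m

Truncating at 2 decimal places can drop up to a full unit in the last place, so the longitude may be off by as much as 0.01°.
At latitude 18.0972° a degree of longitude spans 111120 m × cos 18.0972° = 111120 × 0.9505 ≈ 105623 m.
So at most 0.01° × 105623 ≈ 1056.23 m east–west.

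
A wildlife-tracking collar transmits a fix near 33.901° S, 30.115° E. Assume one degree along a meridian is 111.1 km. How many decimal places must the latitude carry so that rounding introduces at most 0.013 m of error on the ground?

7 decimal places

One degree of latitude covers 111100 m.
N decimal places → at most half a unit in the last place, 0.5 × 10⁻ᴺ° = 111100/2 × 10⁻ᴺ m.
Setting 55550 × 10⁻ᴺ ≤ 0.013 gives 10ᴺ ≥ 4.273e+06, i.e. N ≥ 6.63.
So 7 decimal places suffice (0.00556 m); 6 would allow up to 0.0555 m.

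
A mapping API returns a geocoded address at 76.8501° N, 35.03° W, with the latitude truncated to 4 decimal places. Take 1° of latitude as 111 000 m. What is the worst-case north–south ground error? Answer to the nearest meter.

Truncating at 4 decimal places can drop up to a full unit in the last place, so the latitude may be off by as much as 0.0001°.
So the N–S error is at most 0.0001 × 111000 = 11.1 m.

11 meters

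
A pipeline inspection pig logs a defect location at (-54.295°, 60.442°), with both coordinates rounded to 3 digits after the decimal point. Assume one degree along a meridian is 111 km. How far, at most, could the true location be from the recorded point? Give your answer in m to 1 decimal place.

Rounding to 3 decimal places leaves each coordinate within ±0.0005° of the true value.
Latitude error → 0.0005 × 111000 = 55.5 m along the meridian.
Longitude error → 0.0005 × 111000 × cos 54.295° = 0.0005 × 111000 × 0.5836 ≈ 32.3905 m.
The two errors are perpendicular, so the maximum displacement is √(55.5² + 32.3905²) ≈ 64.2603 m.

64.3 m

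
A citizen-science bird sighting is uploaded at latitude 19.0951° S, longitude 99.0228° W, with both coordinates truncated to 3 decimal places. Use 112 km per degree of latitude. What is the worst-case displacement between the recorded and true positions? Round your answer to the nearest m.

154 m

Truncating at 3 decimal places can drop up to a full unit in the last place, so each coordinate may be off by as much as 0.001°.
North–south component: 0.001° × 112000 = 112 m.
E–W at 19.0951°: 0.001° × 112000 × cos 19.0951° = 0.001 × 112000 × 0.9450 ≈ 105.837 m.
Combining orthogonally: (112² + 105.837²)^½ ≈ 154.096 m.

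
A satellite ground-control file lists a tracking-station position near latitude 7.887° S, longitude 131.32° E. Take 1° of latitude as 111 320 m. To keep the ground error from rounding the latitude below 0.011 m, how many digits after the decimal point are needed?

One degree of latitude covers 111320 m.
N decimal places → at most half a unit in the last place, 0.5 × 10⁻ᴺ° = 111320/2 × 10⁻ᴺ m.
Need 0.5 × 111320 × 10⁻ᴺ ≤ 0.011 → 10⁻ᴺ ≤ 1.976e-07, so N ≥ 6.70.
At 6 places the error can reach 0.0557 m, but 7 places keeps it to 0.00557 m.

7 decimal places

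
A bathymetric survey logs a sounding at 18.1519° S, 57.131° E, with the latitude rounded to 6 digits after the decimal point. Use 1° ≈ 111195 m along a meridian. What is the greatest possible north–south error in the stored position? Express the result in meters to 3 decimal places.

Rounding to 6 decimal places leaves the latitude within ±5e-07° of the true value.
North–south distance: 5e-07° × 111195 m/° = 0.0555975 m.

0.056 meters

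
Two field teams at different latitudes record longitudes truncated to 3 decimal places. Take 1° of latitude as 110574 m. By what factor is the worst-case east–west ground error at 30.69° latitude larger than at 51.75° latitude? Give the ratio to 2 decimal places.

Truncating at 3 decimal places can drop up to a full unit in the last place, so the longitude may be off by as much as 0.001°.
At 30.69°: 0.001° × 110574 × cos 30.69° = 0.001 × 110574 × 0.8599 ≈ 95.087 m.
At 51.75°: 0.001° × 110574 × cos 51.75° = 0.001 × 110574 × 0.6191 ≈ 68.456 m.
Ratio: 95.087 / 68.456 = cos 30.69° / cos 51.75° ≈ 1.3890.

1.39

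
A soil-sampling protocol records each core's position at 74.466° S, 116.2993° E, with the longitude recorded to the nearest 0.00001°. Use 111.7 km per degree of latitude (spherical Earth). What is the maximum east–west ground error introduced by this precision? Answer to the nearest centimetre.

15 centimetres

Rounding to 5 decimal places leaves the longitude within ±5e-06° of the true value.
One degree of longitude at 74.466° is 111700 × cos 74.466° ≈ 111700 × 0.2678 = 29914.4 m.
East–west error: 5e-06° × 29914.4 m/° ≈ 0.149572 m.
That is 0.149572 m = 14.957 cm.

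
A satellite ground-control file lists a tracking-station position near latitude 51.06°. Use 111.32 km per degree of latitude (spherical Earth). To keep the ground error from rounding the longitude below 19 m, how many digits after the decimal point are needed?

4

At 51.06° one degree of longitude covers 111320 × cos 51.06° ≈ 111320 × 0.6285 ≈ 69965.3 m.
Rounding to N decimal places gives at most 0.5 × 10⁻ᴺ degrees of error, i.e. 0.5 × 10⁻ᴺ × 69965.3 m.
Need 0.5 × 69965.3 × 10⁻ᴺ ≤ 19 → 10⁻ᴺ ≤ 5.431e-04, so N ≥ 3.27.
N = 3 would give 35 m (too coarse); N = 4 gives 3.5 m ≤ 19 m.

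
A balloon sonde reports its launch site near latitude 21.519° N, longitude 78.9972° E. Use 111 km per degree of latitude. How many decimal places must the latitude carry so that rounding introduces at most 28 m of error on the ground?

4 decimal places

One degree of latitude covers 111000 m.
With N decimal places the half-ulp bound is 0.5·10⁻ᴺ°, or 0.5·10⁻ᴺ × 111000 m on the ground.
Setting 55500 × 10⁻ᴺ ≤ 28 gives 10ᴺ ≥ 1982, i.e. N ≥ 3.30.
N = 3 would give 55.5 m (too coarse); N = 4 gives 5.55 m ≤ 28 m.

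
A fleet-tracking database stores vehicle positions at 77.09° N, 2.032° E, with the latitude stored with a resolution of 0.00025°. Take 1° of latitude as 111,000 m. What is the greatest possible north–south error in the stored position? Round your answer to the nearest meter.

With a 0.00025° grid the true value lies within half a step, ±0.00025°/2 = ±0.000125°, of the stored one.
Along the meridian that is 0.000125° × 111000 m/° = 13.875 m.

14 meters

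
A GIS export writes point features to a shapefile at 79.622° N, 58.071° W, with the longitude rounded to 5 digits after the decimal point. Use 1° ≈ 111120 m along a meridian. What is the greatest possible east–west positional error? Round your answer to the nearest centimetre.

Rounding to 5 decimal places leaves the longitude within ±5e-06° of the true value.
One degree of longitude at 79.622° is 111120 × cos 79.622° ≈ 111120 × 0.1801 = 20017.3 m.
East–west error: 5e-06° × 20017.3 m/° ≈ 0.100087 m.
That is 0.100087 m = 10.009 cm.

10 centimetres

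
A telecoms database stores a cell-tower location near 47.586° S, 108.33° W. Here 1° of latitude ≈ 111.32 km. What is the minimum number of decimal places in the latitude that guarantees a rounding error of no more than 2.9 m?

One degree of latitude covers 111320 m.
N decimal places → at most half a unit in the last place, 0.5 × 10⁻ᴺ° = 111320/2 × 10⁻ᴺ m.
Setting 55660 × 10⁻ᴺ ≤ 2.9 gives 10ᴺ ≥ 1.919e+04, i.e. N ≥ 4.28.
So 5 decimal places suffice (0.557 m); 4 would allow up to 5.57 m.

5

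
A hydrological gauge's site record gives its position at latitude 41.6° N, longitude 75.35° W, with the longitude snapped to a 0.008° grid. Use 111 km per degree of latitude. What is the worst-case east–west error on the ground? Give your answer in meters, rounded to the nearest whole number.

332 meters

With a 0.008° grid the true value lies within half a step, ±0.008°/2 = ±0.004°, of the stored one.
Parallels shrink by cos φ, so at 41.6° a degree of longitude is 111000 × 0.7478 ≈ 83005.6 m.
So at most 0.004° × 83005.6 ≈ 332.022 m east–west.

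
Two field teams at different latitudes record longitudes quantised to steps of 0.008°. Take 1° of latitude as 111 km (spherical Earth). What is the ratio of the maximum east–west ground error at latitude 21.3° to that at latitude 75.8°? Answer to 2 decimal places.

3.80

With a 0.008° grid the true value lies within half a step, ±0.008°/2 = ±0.004°, of the stored one.
Error at 21.3° = 0.004° × 111000 × cos 21.3° ≈ 444 × 0.9317 = 413.67 m.
At 75.8°: 0.004° × 111000 × cos 75.8° = 0.004 × 111000 × 0.2453 ≈ 108.92 m.
The ratio reduces to cos 21.3° / cos 75.8° = 0.9317/0.2453 ≈ 3.7981.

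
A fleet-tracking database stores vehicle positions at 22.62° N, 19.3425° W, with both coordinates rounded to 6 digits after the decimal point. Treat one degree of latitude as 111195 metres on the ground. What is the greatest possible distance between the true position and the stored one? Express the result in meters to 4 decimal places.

Rounding to 6 decimal places leaves each coordinate within ±5e-07° of the true value.
N–S: 5e-07° × 111195 m/° = 0.0555975 m.
East–west component at 22.62°: 5e-07° × 111195 × cos 22.62° ≈ 5e-07 × 102641 ≈ 0.0513207 m.
Worst case both components are at the extreme and orthogonal: √(0.0555975² + 0.0513207²) ≈ 0.0756631 m.

0.0757 meters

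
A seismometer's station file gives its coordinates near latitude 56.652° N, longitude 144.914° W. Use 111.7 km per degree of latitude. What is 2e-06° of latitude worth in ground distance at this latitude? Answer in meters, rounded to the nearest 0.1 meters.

2e-06° × 111700 m/° = 0.2234 m.

0.2 meters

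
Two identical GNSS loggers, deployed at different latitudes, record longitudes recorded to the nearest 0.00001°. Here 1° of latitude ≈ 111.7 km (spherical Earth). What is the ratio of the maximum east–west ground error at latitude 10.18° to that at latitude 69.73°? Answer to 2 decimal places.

Rounding to 5 decimal places leaves the longitude within ±5e-06° of the true value.
Error at 10.18° = 5e-06° × 111700 × cos 10.18° ≈ 0.5585 × 0.9843 = 0.54971 m.
At 69.73°: 5e-06° × 111700 × cos 69.73° = 5e-06 × 111700 × 0.3464 ≈ 0.19349 m.
Ratio: 0.54971 / 0.19349 = cos 10.18° / cos 69.73° ≈ 2.8410.

2.84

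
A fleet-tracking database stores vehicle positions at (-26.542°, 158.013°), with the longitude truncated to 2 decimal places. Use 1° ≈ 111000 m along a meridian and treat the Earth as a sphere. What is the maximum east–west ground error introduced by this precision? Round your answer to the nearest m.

Truncating at 2 decimal places can drop up to a full unit in the last place, so the longitude may be off by as much as 0.01°.
One degree of longitude at 26.542° is 111000 × cos 26.542° ≈ 111000 × 0.8946 = 99301.4 m.
East–west error: 0.01° × 99301.4 m/° ≈ 993.014 m.

993 m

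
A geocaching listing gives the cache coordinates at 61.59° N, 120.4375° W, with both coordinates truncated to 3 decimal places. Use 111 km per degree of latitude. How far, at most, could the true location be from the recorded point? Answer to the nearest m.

Truncating at 3 decimal places can drop up to a full unit in the last place, so each coordinate may be off by as much as 0.001°.
North–south component: 0.001° × 111000 = 111 m.
Longitude error → 0.001 × 111000 × cos 61.59° = 0.001 × 111000 × 0.4758 ≈ 52.8113 m.
Worst case both components are at the extreme and orthogonal: √(111² + 52.8113²) ≈ 122.923 m.

123 m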